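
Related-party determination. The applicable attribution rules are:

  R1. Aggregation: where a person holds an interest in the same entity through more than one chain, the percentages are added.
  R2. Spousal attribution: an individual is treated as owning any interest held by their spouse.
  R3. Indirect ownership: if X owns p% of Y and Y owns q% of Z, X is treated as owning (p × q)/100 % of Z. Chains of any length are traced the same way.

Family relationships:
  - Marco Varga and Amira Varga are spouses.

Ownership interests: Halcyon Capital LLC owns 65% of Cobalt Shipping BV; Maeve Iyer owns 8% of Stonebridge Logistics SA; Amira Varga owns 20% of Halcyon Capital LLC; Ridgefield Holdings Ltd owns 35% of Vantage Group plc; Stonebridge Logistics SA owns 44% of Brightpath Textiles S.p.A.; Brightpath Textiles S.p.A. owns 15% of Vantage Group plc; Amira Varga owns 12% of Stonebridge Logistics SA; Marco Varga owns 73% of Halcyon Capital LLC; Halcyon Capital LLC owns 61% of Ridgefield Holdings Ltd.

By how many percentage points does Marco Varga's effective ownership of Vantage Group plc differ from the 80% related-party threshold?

By spousal attribution (R2), Marco Varga is treated as also owning Amira Varga's interest in Halcyon Capital LLC, giving 73% + 20% = 93%.
By spousal attribution (R2), Marco Varga is treated as owning Amira Varga's 12% interest in Stonebridge Logistics SA.
Chain via Halcyon Capital LLC → Ridgefield Holdings Ltd (R3): 93% × 61% × 35% = 19.8555% of Vantage Group plc.
Chain via Stonebridge Logistics SA → Brightpath Textiles S.p.A. (R3): 12% × 44% × 15% = 0.792% of Vantage Group plc.
Aggregating (R1): 19.8555% + 0.792% = 20.6475%.
20.6475% falls short of the 80% threshold by 59.3525 percentage points.

59.3525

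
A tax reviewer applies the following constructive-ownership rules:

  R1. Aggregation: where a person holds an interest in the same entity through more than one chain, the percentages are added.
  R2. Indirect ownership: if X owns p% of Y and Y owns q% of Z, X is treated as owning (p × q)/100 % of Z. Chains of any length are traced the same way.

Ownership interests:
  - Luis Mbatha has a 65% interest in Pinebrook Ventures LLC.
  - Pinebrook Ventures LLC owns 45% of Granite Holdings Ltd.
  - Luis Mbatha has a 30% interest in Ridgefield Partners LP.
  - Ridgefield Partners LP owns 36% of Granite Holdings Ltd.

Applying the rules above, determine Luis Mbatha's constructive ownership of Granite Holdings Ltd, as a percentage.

40.05%

Chain via Ridgefield Partners LP (R2): 30% × 36% = 10.8% of Granite Holdings Ltd.
Chain via Pinebrook Ventures LLC (R2): 65% × 45% = 29.25% of Granite Holdings Ltd.
Aggregating (R1): 10.8% + 29.25% = 40.05%.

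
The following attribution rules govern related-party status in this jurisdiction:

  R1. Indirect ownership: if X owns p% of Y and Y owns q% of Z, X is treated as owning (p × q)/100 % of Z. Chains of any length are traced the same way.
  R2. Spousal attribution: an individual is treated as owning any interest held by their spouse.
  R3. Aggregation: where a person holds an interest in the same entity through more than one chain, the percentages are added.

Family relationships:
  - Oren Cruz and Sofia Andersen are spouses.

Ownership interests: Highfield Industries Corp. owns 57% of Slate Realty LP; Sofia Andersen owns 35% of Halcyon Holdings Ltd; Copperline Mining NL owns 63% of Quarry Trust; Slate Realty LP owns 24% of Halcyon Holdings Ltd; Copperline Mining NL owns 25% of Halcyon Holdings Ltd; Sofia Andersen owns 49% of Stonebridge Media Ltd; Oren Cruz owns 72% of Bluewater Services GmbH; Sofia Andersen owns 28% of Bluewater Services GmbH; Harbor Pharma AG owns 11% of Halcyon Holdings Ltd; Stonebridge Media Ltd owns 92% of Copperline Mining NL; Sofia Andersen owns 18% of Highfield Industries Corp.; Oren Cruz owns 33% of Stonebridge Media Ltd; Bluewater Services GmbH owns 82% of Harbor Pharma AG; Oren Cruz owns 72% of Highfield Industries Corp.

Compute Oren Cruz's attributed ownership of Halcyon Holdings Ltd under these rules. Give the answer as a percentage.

By spousal attribution (R2), Oren Cruz is treated as also owning Sofia Andersen's interest in Highfield Industries Corp, giving 72% + 18% = 90%.
By spousal attribution (R2), Oren Cruz is treated as also owning Sofia Andersen's interest in Stonebridge Media Ltd, giving 33% + 49% = 82%.
By spousal attribution (R2), Oren Cruz is treated as also owning Sofia Andersen's interest in Bluewater Services GmbH, giving 72% + 28% = 100%.
By spousal attribution (R2), Oren Cruz is treated as owning Sofia Andersen's 35% interest in Halcyon Holdings Ltd.
Chain via Highfield Industries Corp. → Slate Realty LP (R1): 90% × 57% × 24% = 12.312% of Halcyon Holdings Ltd.
Chain via Stonebridge Media Ltd → Copperline Mining NL (R1): 82% × 92% × 25% = 18.86% of Halcyon Holdings Ltd.
Chain via Bluewater Services GmbH → Harbor Pharma AG (R1): 100% × 82% × 11% = 9.02% of Halcyon Holdings Ltd.
Direct interest in Halcyon Holdings Ltd: 35%.
Aggregating (R3): 12.312% + 18.86% + 9.02% + 35% = 75.192%.

75.192%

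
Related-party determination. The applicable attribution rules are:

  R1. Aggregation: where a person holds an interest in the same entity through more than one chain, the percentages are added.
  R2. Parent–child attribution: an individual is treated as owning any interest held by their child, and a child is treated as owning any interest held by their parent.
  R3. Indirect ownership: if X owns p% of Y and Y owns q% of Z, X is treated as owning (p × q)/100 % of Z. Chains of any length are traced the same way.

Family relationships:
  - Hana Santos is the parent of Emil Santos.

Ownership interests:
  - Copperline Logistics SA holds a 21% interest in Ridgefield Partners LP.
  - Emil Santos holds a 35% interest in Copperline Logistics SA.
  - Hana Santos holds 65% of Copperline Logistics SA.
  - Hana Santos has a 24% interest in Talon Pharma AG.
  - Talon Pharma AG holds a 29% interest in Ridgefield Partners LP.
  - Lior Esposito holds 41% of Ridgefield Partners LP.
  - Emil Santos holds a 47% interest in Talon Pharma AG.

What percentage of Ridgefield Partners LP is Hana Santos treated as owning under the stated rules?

By parent–child attribution (R2), Hana Santos is treated as also owning Emil Santos's interest in Copperline Logistics SA, giving 65% + 35% = 100%.
By parent–child attribution (R2), Hana Santos is treated as also owning Emil Santos's interest in Talon Pharma AG, giving 24% + 47% = 71%.
Chain via Copperline Logistics SA (R3): 100% × 21% = 21% of Ridgefield Partners LP.
Chain via Talon Pharma AG (R3): 71% × 29% = 20.59% of Ridgefield Partners LP.
Aggregating (R1): 21% + 20.59% = 41.59%.

41.59%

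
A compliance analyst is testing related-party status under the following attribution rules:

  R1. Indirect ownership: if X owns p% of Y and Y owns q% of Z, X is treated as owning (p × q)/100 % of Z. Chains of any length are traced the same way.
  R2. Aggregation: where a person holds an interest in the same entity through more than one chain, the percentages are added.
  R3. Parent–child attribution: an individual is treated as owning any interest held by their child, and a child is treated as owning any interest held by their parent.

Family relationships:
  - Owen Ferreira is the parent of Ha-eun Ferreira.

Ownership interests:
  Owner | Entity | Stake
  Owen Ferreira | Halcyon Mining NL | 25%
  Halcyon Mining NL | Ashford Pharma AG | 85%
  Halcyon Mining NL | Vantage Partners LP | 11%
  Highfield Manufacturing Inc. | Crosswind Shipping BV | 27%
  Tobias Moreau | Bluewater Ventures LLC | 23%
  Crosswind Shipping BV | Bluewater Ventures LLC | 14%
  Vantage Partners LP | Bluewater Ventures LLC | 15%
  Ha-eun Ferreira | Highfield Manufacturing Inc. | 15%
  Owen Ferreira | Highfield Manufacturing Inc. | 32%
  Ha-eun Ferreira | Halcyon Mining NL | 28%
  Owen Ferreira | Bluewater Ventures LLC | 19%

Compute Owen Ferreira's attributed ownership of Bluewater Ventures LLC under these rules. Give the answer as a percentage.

21.6511%

By parent–child attribution (R3), Owen Ferreira is treated as also owning Ha-eun Ferreira's interest in Highfield Manufacturing Inc, giving 32% + 15% = 47%.
By parent–child attribution (R3), Owen Ferreira is treated as also owning Ha-eun Ferreira's interest in Halcyon Mining NL, giving 25% + 28% = 53%.
Chain via Highfield Manufacturing Inc. → Crosswind Shipping BV (R1): 47% × 27% × 14% = 1.7766% of Bluewater Ventures LLC.
Chain via Halcyon Mining NL → Vantage Partners LP (R1): 53% × 11% × 15% = 0.8745% of Bluewater Ventures LLC.
Direct interest in Bluewater Ventures LLC: 19%.
Aggregating (R2): 1.7766% + 0.8745% + 19% = 21.6511%.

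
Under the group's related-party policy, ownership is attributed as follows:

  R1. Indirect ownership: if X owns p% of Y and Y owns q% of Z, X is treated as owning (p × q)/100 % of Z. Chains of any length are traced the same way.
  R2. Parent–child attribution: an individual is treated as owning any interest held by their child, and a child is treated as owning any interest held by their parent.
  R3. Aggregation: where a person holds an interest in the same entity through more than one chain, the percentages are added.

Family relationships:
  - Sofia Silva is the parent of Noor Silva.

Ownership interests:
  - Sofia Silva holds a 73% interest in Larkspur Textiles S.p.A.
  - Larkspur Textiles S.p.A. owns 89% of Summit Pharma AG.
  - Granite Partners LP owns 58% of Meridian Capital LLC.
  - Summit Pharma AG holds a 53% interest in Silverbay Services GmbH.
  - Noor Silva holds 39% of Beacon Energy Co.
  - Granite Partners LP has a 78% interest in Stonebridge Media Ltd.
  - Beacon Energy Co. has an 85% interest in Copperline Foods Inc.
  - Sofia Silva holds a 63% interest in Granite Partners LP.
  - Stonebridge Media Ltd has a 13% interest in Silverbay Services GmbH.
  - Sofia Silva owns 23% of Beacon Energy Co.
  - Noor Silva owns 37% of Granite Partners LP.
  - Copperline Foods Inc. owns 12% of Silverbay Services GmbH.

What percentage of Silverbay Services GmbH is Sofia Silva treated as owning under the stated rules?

50.8981%

By parent–child attribution (R2), Sofia Silva is treated as also owning Noor Silva's interest in Granite Partners LP, giving 63% + 37% = 100%.
By parent–child attribution (R2), Sofia Silva is treated as also owning Noor Silva's interest in Beacon Energy Co, giving 23% + 39% = 62%.
Chain via Granite Partners LP → Stonebridge Media Ltd (R1): 100% × 78% × 13% = 10.14% of Silverbay Services GmbH.
Chain via Beacon Energy Co. → Copperline Foods Inc. (R1): 62% × 85% × 12% = 6.324% of Silverbay Services GmbH.
Chain via Larkspur Textiles S.p.A. → Summit Pharma AG (R1): 73% × 89% × 53% = 34.4341% of Silverbay Services GmbH.
Aggregating (R3): 10.14% + 6.324% + 34.4341% = 50.8981%.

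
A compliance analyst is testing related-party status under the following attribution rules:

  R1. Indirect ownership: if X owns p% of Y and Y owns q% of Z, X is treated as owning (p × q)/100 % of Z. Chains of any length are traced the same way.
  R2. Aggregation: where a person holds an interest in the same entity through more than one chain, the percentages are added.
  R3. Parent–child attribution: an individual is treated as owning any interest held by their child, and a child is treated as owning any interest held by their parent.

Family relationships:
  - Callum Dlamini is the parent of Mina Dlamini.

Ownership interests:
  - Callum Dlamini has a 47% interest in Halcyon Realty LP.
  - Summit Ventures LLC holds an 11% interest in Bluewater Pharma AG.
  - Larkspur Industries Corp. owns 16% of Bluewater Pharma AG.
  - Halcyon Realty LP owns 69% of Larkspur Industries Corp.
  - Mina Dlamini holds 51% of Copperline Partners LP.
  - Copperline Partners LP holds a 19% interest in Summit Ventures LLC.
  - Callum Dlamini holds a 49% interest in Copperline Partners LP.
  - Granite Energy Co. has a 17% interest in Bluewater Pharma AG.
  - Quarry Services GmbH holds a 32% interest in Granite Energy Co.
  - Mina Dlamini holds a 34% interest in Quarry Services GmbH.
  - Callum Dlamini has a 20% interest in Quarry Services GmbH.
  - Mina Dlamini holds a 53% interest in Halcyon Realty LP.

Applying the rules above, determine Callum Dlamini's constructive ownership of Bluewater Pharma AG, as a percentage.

By parent–child attribution (R3), Callum Dlamini is treated as also owning Mina Dlamini's interest in Halcyon Realty LP, giving 47% + 53% = 100%.
By parent–child attribution (R3), Callum Dlamini is treated as also owning Mina Dlamini's interest in Quarry Services GmbH, giving 20% + 34% = 54%.
By parent–child attribution (R3), Callum Dlamini is treated as also owning Mina Dlamini's interest in Copperline Partners LP, giving 49% + 51% = 100%.
Chain via Halcyon Realty LP → Larkspur Industries Corp. (R1): 100% × 69% × 16% = 11.04% of Bluewater Pharma AG.
Chain via Quarry Services GmbH → Granite Energy Co. (R1): 54% × 32% × 17% = 2.9376% of Bluewater Pharma AG.
Chain via Copperline Partners LP → Summit Ventures LLC (R1): 100% × 19% × 11% = 2.09% of Bluewater Pharma AG.
Aggregating (R2): 11.04% + 2.9376% + 2.09% = 16.0676%.

16.0676%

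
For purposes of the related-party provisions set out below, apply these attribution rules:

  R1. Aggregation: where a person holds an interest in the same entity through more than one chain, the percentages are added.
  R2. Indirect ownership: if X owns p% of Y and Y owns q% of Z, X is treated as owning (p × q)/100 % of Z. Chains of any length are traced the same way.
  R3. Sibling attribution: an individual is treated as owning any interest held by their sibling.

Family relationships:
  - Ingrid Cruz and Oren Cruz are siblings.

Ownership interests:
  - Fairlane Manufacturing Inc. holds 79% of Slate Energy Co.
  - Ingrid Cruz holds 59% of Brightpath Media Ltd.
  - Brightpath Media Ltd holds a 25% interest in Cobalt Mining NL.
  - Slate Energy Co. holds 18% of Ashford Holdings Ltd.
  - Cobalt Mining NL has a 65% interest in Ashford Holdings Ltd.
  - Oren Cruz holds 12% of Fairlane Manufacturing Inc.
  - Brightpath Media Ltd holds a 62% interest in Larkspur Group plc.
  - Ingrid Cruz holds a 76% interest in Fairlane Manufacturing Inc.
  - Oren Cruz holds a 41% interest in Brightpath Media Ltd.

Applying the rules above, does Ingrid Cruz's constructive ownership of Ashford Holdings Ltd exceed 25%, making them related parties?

Yes

By sibling attribution (R3), Ingrid Cruz is treated as also owning Oren Cruz's interest in Brightpath Media Ltd, giving 59% + 41% = 100%.
By sibling attribution (R3), Ingrid Cruz is treated as also owning Oren Cruz's interest in Fairlane Manufacturing Inc, giving 76% + 12% = 88%.
Chain via Brightpath Media Ltd → Cobalt Mining NL (R2): 100% × 25% × 65% = 16.25% of Ashford Holdings Ltd.
Chain via Fairlane Manufacturing Inc. → Slate Energy Co. (R2): 88% × 79% × 18% = 12.5136% of Ashford Holdings Ltd.
Aggregating (R1): 16.25% + 12.5136% = 28.7636%.
28.7636% exceeds the 25% threshold, so Ingrid is a related party to Ashford Holdings Ltd.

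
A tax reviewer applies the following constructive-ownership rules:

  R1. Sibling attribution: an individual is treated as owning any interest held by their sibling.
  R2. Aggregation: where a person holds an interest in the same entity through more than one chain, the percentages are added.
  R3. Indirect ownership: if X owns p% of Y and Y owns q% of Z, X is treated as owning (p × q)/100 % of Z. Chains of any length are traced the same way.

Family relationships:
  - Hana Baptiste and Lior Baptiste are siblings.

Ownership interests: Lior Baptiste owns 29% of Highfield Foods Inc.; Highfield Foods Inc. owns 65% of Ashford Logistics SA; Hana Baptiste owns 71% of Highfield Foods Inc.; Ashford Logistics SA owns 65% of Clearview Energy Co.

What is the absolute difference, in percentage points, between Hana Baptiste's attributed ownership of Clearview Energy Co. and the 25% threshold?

By sibling attribution (R1), Hana Baptiste is treated as also owning Lior Baptiste's interest in Highfield Foods Inc, giving 71% + 29% = 100%.
Chain via Highfield Foods Inc. → Ashford Logistics SA (R3): 100% × 65% × 65% = 42.25% of Clearview Energy Co.
42.25% exceeds the 25% threshold by 17.25 percentage points.

17.25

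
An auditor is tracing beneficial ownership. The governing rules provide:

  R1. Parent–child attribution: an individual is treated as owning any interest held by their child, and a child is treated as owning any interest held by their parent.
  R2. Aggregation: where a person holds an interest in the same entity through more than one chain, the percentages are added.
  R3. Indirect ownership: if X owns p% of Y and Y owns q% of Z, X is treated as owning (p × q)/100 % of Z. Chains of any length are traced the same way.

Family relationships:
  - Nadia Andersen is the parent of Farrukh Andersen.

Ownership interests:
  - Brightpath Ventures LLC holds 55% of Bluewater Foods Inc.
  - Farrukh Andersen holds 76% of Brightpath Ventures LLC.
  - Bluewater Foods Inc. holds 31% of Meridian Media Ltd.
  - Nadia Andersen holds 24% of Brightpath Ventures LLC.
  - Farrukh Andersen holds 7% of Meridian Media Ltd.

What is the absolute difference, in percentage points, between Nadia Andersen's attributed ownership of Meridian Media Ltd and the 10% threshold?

14.05

By parent–child attribution (R1), Nadia Andersen is treated as also owning Farrukh Andersen's interest in Brightpath Ventures LLC, giving 24% + 76% = 100%.
By parent–child attribution (R1), Nadia Andersen is treated as owning Farrukh Andersen's 7% interest in Meridian Media Ltd.
Chain via Brightpath Ventures LLC → Bluewater Foods Inc. (R3): 100% × 55% × 31% = 17.05% of Meridian Media Ltd.
Direct interest in Meridian Media Ltd: 7%.
Aggregating (R2): 17.05% + 7% = 24.05%.
24.05% exceeds the 10% threshold by 14.05 percentage points.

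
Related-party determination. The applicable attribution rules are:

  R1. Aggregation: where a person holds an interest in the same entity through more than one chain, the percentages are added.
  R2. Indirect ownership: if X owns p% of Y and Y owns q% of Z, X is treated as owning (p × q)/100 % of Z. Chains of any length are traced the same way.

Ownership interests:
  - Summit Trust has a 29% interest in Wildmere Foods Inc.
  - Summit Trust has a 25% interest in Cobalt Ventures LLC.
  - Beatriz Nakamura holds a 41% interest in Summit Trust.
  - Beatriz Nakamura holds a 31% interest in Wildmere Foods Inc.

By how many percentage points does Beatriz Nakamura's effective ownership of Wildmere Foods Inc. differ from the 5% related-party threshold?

Chain via Summit Trust (R2): 41% × 29% = 11.89% of Wildmere Foods Inc.
Direct interest in Wildmere Foods Inc: 31%.
Aggregating (R1): 11.89% + 31% = 42.89%.
42.89% exceeds the 5% threshold by 37.89 percentage points.

37.89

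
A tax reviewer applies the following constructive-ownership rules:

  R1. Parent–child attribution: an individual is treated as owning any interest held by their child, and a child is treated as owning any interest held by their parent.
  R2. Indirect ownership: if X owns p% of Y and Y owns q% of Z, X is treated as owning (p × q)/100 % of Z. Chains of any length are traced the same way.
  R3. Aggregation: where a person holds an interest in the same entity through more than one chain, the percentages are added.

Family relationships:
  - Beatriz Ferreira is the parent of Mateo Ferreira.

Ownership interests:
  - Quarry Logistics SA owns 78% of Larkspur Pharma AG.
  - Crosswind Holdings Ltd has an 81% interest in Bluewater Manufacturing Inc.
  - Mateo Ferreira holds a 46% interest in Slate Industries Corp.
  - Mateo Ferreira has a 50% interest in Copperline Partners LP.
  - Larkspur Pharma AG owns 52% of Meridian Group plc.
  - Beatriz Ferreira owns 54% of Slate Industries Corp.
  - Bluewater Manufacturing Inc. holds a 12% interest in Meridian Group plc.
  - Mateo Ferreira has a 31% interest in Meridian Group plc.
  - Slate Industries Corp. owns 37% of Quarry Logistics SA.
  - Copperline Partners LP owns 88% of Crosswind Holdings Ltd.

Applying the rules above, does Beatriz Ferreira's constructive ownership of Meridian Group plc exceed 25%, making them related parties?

Yes

By parent–child attribution (R1), Beatriz Ferreira is treated as also owning Mateo Ferreira's interest in Slate Industries Corp, giving 54% + 46% = 100%.
By parent–child attribution (R1), Beatriz Ferreira is treated as owning Mateo Ferreira's 50% interest in Copperline Partners LP.
By parent–child attribution (R1), Beatriz Ferreira is treated as owning Mateo Ferreira's 31% interest in Meridian Group plc.
Chain via Slate Industries Corp. → Quarry Logistics SA → Larkspur Pharma AG (R2): 100% × 37% × 78% × 52% = 15.0072% of Meridian Group plc.
Chain via Copperline Partners LP → Crosswind Holdings Ltd → Bluewater Manufacturing Inc. (R2): 50% × 88% × 81% × 12% = 4.2768% of Meridian Group plc.
Direct interest in Meridian Group plc: 31%.
Aggregating (R3): 15.0072% + 4.2768% + 31% = 50.284%.
50.284% exceeds the 25% threshold, so Beatriz is a related party to Meridian Group plc.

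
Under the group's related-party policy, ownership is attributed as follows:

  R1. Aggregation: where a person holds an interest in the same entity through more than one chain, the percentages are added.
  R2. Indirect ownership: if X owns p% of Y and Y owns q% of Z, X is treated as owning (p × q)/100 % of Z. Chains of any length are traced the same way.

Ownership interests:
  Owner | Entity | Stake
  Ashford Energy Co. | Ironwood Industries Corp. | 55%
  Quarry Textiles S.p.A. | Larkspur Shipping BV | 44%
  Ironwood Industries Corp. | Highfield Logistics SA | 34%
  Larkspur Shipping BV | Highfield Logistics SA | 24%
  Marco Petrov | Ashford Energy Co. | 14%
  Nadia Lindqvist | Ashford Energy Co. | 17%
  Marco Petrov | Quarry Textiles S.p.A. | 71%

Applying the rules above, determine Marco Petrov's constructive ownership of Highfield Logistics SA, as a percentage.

10.1156%

Chain via Ashford Energy Co. → Ironwood Industries Corp. (R2): 14% × 55% × 34% = 2.618% of Highfield Logistics SA.
Chain via Quarry Textiles S.p.A. → Larkspur Shipping BV (R2): 71% × 44% × 24% = 7.4976% of Highfield Logistics SA.
Aggregating (R1): 2.618% + 7.4976% = 10.1156%.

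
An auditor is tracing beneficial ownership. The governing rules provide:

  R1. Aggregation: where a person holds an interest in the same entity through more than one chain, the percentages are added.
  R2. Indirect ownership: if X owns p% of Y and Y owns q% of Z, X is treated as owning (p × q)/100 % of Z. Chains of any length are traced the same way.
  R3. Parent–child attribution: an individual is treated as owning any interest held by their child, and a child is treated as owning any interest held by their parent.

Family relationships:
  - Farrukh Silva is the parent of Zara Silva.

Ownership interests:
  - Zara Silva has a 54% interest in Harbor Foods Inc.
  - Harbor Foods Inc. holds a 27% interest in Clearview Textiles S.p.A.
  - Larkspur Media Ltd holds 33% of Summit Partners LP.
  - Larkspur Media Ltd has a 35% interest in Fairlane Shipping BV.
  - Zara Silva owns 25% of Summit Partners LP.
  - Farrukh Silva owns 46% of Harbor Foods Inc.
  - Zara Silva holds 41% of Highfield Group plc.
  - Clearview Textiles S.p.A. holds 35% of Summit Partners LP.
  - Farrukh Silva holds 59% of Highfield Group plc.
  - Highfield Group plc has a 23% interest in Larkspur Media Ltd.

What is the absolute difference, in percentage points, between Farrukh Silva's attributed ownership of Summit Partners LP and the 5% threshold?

By parent–child attribution (R3), Farrukh Silva is treated as also owning Zara Silva's interest in Harbor Foods Inc, giving 46% + 54% = 100%.
By parent–child attribution (R3), Farrukh Silva is treated as also owning Zara Silva's interest in Highfield Group plc, giving 59% + 41% = 100%.
By parent–child attribution (R3), Farrukh Silva is treated as owning Zara Silva's 25% interest in Summit Partners LP.
Chain via Harbor Foods Inc. → Clearview Textiles S.p.A. (R2): 100% × 27% × 35% = 9.45% of Summit Partners LP.
Chain via Highfield Group plc → Larkspur Media Ltd (R2): 100% × 23% × 33% = 7.59% of Summit Partners LP.
Direct interest in Summit Partners LP: 25%.
Aggregating (R1): 9.45% + 7.59% + 25% = 42.04%.
42.04% exceeds the 5% threshold by 37.04 percentage points.

37.04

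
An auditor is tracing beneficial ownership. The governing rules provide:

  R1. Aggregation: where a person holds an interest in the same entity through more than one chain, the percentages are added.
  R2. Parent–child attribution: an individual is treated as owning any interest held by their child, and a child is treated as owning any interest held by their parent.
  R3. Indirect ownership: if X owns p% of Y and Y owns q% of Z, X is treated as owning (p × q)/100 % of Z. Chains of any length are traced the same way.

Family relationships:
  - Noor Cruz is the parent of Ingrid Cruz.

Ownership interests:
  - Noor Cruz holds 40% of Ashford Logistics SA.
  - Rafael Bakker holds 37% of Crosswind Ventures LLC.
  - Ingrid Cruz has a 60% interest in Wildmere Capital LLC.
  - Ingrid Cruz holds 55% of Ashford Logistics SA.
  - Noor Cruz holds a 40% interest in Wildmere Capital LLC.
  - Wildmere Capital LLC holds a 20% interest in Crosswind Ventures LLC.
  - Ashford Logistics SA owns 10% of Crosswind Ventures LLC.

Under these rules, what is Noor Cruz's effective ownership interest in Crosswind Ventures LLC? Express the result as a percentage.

29.5%

By parent–child attribution (R2), Noor Cruz is treated as also owning Ingrid Cruz's interest in Ashford Logistics SA, giving 40% + 55% = 95%.
By parent–child attribution (R2), Noor Cruz is treated as also owning Ingrid Cruz's interest in Wildmere Capital LLC, giving 40% + 60% = 100%.
Chain via Ashford Logistics SA (R3): 95% × 10% = 9.5% of Crosswind Ventures LLC.
Chain via Wildmere Capital LLC (R3): 100% × 20% = 20% of Crosswind Ventures LLC.
Aggregating (R1): 9.5% + 20% = 29.5%.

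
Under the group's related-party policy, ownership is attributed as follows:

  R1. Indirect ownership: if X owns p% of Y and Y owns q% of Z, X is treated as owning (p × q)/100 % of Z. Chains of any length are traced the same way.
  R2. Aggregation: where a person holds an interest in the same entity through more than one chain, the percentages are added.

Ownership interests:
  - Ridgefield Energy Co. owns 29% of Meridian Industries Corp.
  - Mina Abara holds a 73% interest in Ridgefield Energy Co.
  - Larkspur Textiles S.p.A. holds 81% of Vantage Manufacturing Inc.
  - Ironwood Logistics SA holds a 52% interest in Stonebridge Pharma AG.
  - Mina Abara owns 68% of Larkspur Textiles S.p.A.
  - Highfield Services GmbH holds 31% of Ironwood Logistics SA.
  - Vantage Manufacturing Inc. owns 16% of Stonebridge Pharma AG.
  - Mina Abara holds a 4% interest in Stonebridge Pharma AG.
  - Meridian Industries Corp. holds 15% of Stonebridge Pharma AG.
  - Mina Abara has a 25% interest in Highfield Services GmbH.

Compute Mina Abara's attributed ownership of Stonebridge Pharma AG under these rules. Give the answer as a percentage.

Chain via Ridgefield Energy Co. → Meridian Industries Corp. (R1): 73% × 29% × 15% = 3.1755% of Stonebridge Pharma AG.
Chain via Larkspur Textiles S.p.A. → Vantage Manufacturing Inc. (R1): 68% × 81% × 16% = 8.8128% of Stonebridge Pharma AG.
Chain via Highfield Services GmbH → Ironwood Logistics SA (R1): 25% × 31% × 52% = 4.03% of Stonebridge Pharma AG.
Direct interest in Stonebridge Pharma AG: 4%.
Aggregating (R2): 3.1755% + 8.8128% + 4.03% + 4% = 20.0183%.

20.0183%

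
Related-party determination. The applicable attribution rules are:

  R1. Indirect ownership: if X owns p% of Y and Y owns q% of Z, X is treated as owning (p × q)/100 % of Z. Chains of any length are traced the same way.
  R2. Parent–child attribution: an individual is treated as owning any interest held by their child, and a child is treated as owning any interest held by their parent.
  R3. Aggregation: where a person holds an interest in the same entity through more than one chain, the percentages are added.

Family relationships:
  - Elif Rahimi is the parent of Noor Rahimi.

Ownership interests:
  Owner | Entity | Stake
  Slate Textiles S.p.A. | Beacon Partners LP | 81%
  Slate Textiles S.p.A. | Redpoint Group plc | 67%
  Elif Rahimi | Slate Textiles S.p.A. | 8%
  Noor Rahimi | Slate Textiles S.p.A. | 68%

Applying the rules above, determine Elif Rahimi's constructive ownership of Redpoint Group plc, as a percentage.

By parent–child attribution (R2), Elif Rahimi is treated as also owning Noor Rahimi's interest in Slate Textiles S.p.A, giving 8% + 68% = 76%.
Chain via Slate Textiles S.p.A. (R1): 76% × 67% = 50.92% of Redpoint Group plc.

50.92%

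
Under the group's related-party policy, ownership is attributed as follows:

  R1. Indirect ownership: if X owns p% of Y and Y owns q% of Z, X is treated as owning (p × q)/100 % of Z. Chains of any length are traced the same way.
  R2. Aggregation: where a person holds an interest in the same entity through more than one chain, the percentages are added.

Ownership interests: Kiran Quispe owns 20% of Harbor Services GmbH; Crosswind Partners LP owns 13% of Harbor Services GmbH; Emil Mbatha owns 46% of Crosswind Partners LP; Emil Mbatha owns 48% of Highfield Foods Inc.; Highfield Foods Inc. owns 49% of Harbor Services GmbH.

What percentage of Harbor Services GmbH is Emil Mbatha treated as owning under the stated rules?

Chain via Highfield Foods Inc. (R1): 48% × 49% = 23.52% of Harbor Services GmbH.
Chain via Crosswind Partners LP (R1): 46% × 13% = 5.98% of Harbor Services GmbH.
Aggregating (R2): 23.52% + 5.98% = 29.5%.

29.5%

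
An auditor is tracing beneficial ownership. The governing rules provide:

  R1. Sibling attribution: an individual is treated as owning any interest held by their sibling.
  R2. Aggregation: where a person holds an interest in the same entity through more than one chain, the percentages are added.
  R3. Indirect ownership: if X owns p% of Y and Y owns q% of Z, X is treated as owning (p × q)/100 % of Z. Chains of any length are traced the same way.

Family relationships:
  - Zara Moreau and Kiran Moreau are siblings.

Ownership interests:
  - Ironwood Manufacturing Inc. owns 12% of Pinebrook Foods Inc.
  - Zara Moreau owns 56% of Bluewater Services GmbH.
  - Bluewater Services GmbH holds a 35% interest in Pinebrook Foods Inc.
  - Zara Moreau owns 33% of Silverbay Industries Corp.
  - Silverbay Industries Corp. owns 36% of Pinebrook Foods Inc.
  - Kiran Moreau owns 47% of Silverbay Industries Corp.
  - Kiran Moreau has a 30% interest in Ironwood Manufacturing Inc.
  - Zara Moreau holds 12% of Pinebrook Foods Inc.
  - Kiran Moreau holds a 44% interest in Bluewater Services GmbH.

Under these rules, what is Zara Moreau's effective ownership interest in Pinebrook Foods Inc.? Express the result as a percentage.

By sibling attribution (R1), Zara Moreau is treated as also owning Kiran Moreau's interest in Silverbay Industries Corp, giving 33% + 47% = 80%.
By sibling attribution (R1), Zara Moreau is treated as also owning Kiran Moreau's interest in Bluewater Services GmbH, giving 56% + 44% = 100%.
By sibling attribution (R1), Zara Moreau is treated as owning Kiran Moreau's 30% interest in Ironwood Manufacturing Inc.
Chain via Silverbay Industries Corp. (R3): 80% × 36% = 28.8% of Pinebrook Foods Inc.
Chain via Bluewater Services GmbH (R3): 100% × 35% = 35% of Pinebrook Foods Inc.
Direct interest in Pinebrook Foods Inc: 12%.
Chain via Ironwood Manufacturing Inc. (R3): 30% × 12% = 3.6% of Pinebrook Foods Inc.
Aggregating (R2): 28.8% + 35% + 12% + 3.6% = 79.4%.

79.4%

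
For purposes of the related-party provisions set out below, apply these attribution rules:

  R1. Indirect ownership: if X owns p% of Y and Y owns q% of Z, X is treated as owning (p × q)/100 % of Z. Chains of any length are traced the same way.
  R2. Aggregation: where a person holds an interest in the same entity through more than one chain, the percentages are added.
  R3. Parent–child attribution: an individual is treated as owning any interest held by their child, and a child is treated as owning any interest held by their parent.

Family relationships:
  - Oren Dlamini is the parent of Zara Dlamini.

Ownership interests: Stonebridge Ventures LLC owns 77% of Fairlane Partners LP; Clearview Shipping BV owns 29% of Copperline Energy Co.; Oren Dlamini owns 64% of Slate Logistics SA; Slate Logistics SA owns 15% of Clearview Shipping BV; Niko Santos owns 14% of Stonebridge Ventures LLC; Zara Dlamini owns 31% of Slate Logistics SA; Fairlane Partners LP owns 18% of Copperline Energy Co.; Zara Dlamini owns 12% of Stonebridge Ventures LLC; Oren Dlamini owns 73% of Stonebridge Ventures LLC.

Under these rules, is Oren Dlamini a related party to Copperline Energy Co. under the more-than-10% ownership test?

By parent–child attribution (R3), Oren Dlamini is treated as also owning Zara Dlamini's interest in Stonebridge Ventures LLC, giving 73% + 12% = 85%.
By parent–child attribution (R3), Oren Dlamini is treated as also owning Zara Dlamini's interest in Slate Logistics SA, giving 64% + 31% = 95%.
Chain via Stonebridge Ventures LLC → Fairlane Partners LP (R1): 85% × 77% × 18% = 11.781% of Copperline Energy Co.
Chain via Slate Logistics SA → Clearview Shipping BV (R1): 95% × 15% × 29% = 4.1325% of Copperline Energy Co.
Aggregating (R2): 11.781% + 4.1325% = 15.9135%.
15.9135% exceeds the 10% threshold, so Oren is a related party to Copperline Energy Co.

Yes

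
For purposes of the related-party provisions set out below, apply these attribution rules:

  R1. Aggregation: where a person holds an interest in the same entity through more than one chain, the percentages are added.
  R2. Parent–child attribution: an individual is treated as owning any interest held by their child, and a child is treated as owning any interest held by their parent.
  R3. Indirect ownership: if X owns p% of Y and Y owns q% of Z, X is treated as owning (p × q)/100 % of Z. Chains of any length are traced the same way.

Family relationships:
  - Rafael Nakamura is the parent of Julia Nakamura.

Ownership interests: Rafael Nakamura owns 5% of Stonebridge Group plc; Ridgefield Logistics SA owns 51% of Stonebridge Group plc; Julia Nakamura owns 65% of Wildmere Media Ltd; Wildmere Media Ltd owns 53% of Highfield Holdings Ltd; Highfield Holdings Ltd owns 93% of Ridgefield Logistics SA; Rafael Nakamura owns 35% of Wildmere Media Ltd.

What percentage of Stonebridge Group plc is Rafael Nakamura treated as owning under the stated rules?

30.1379%

By parent–child attribution (R2), Rafael Nakamura is treated as also owning Julia Nakamura's interest in Wildmere Media Ltd, giving 35% + 65% = 100%.
Chain via Wildmere Media Ltd → Highfield Holdings Ltd → Ridgefield Logistics SA (R3): 100% × 53% × 93% × 51% = 25.1379% of Stonebridge Group plc.
Direct interest in Stonebridge Group plc: 5%.
Aggregating (R1): 25.1379% + 5% = 30.1379%.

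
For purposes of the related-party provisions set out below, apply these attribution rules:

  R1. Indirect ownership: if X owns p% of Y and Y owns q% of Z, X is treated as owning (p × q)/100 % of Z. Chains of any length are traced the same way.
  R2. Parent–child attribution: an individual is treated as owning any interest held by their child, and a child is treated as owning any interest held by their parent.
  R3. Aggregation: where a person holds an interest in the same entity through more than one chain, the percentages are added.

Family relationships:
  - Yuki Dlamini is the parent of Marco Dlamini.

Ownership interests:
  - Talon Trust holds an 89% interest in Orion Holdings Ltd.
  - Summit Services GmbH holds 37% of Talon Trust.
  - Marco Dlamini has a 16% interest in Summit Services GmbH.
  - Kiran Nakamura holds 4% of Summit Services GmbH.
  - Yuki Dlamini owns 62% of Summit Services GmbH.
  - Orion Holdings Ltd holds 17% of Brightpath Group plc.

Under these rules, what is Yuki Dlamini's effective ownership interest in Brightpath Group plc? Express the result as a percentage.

4.366518%

By parent–child attribution (R2), Yuki Dlamini is treated as also owning Marco Dlamini's interest in Summit Services GmbH, giving 62% + 16% = 78%.
Chain via Summit Services GmbH → Talon Trust → Orion Holdings Ltd (R1): 78% × 37% × 89% × 17% = 4.366518% of Brightpath Group plc.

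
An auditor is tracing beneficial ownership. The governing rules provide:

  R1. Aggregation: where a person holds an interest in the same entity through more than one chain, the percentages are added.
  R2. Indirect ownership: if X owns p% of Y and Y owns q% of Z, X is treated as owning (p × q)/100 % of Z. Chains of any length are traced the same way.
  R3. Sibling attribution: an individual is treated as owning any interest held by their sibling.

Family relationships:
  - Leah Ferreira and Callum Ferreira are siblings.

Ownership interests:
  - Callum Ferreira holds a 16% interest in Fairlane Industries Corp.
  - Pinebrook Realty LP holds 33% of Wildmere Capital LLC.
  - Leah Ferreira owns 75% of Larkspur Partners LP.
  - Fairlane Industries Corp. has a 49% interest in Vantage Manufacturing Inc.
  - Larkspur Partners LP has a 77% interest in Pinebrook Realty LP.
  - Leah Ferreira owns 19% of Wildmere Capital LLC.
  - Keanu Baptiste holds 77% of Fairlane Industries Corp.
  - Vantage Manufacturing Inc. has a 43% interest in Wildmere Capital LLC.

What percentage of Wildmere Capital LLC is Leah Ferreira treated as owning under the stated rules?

By sibling attribution (R3), Leah Ferreira is treated as owning Callum Ferreira's 16% interest in Fairlane Industries Corp.
Chain via Larkspur Partners LP → Pinebrook Realty LP (R2): 75% × 77% × 33% = 19.0575% of Wildmere Capital LLC.
Direct interest in Wildmere Capital LLC: 19%.
Chain via Fairlane Industries Corp. → Vantage Manufacturing Inc. (R2): 16% × 49% × 43% = 3.3712% of Wildmere Capital LLC.
Aggregating (R1): 19.0575% + 19% + 3.3712% = 41.4287%.

41.4287%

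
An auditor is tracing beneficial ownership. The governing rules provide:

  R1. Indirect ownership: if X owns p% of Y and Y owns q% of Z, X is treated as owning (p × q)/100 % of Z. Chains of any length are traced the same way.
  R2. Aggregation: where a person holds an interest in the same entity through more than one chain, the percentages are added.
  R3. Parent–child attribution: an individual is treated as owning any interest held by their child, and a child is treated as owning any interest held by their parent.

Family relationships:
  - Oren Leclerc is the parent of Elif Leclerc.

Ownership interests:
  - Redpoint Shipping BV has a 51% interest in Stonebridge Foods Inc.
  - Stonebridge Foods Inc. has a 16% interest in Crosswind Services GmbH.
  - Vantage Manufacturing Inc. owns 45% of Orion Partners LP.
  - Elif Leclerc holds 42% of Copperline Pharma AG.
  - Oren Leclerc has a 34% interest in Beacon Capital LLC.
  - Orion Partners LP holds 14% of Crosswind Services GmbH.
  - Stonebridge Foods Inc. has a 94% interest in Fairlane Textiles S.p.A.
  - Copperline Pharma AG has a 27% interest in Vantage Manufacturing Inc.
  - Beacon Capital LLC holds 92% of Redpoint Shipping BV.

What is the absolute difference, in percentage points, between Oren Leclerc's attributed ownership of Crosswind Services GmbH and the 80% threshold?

By parent–child attribution (R3), Oren Leclerc is treated as owning Elif Leclerc's 42% interest in Copperline Pharma AG.
Chain via Beacon Capital LLC → Redpoint Shipping BV → Stonebridge Foods Inc. (R1): 34% × 92% × 51% × 16% = 2.552448% of Crosswind Services GmbH.
Chain via Copperline Pharma AG → Vantage Manufacturing Inc. → Orion Partners LP (R1): 42% × 27% × 45% × 14% = 0.71442% of Crosswind Services GmbH.
Aggregating (R2): 2.552448% + 0.71442% = 3.266868%.
3.266868% falls short of the 80% threshold by 76.733132 percentage points.

76.733132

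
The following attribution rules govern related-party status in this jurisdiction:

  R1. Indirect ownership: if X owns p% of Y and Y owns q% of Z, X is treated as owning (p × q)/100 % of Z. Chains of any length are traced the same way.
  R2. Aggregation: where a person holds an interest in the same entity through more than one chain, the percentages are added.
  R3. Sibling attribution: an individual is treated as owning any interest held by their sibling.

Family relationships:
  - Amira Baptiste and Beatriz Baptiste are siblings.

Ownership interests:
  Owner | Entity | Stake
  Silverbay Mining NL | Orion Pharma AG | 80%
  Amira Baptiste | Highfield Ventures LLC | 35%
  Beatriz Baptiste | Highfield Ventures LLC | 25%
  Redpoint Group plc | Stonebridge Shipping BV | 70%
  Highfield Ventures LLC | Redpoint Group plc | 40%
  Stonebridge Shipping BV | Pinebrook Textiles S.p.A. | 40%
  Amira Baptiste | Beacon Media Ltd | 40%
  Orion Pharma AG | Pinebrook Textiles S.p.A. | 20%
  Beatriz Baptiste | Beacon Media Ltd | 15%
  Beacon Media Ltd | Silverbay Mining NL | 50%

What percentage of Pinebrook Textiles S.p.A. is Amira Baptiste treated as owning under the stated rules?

By sibling attribution (R3), Amira Baptiste is treated as also owning Beatriz Baptiste's interest in Beacon Media Ltd, giving 40% + 15% = 55%.
By sibling attribution (R3), Amira Baptiste is treated as also owning Beatriz Baptiste's interest in Highfield Ventures LLC, giving 35% + 25% = 60%.
Chain via Beacon Media Ltd → Silverbay Mining NL → Orion Pharma AG (R1): 55% × 50% × 80% × 20% = 4.4% of Pinebrook Textiles S.p.A.
Chain via Highfield Ventures LLC → Redpoint Group plc → Stonebridge Shipping BV (R1): 60% × 40% × 70% × 40% = 6.72% of Pinebrook Textiles S.p.A.
Aggregating (R2): 4.4% + 6.72% = 11.12%.

11.12%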